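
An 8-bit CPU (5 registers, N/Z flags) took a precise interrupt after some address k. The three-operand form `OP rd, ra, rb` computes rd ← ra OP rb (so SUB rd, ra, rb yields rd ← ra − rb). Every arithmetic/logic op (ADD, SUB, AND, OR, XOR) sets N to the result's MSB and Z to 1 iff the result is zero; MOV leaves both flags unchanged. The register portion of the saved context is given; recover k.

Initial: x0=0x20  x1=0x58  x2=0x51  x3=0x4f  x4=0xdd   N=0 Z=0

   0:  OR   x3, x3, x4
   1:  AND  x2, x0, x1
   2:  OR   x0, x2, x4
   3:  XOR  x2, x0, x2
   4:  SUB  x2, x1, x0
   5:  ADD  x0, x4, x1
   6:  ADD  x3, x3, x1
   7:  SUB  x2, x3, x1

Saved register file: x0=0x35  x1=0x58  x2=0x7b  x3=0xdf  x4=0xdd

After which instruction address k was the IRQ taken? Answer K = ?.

K = 5

after  0: x0=0x20 x1=0x58 x2=0x51 x3=0xdf x4=0xdd  N=1 Z=0
after  1: x0=0x20 x1=0x58 x2=0x00 x3=0xdf x4=0xdd  N=0 Z=1
after  2: x0=0xdd x1=0x58 x2=0x00 x3=0xdf x4=0xdd  N=1 Z=0
after  3: x0=0xdd x1=0x58 x2=0xdd x3=0xdf x4=0xdd  N=1 Z=0
after  4: x0=0xdd x1=0x58 x2=0x7b x3=0xdf x4=0xdd  N=0 Z=0
after  5: x0=0x35 x1=0x58 x2=0x7b x3=0xdf x4=0xdd  N=0 Z=0
-- IRQ taken; context saved, return-PC = 6 --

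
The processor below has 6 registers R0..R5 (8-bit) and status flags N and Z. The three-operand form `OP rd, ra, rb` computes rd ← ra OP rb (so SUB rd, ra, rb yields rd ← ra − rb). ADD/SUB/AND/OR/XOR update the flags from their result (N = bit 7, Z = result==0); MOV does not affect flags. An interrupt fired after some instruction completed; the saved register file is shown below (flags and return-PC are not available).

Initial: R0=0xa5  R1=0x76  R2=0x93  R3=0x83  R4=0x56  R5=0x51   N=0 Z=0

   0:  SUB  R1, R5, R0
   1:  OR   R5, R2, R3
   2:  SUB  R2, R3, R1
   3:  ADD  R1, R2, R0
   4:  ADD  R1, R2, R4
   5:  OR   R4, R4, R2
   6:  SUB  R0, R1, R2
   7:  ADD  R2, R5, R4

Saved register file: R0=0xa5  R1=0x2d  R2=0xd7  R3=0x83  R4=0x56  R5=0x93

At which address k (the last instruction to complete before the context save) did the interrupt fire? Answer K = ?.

K = 4

after  0: R0=0xa5 R1=0xac R2=0x93 R3=0x83 R4=0x56 R5=0x51  N=1 Z=0
after  1: R0=0xa5 R1=0xac R2=0x93 R3=0x83 R4=0x56 R5=0x93  N=1 Z=0
after  2: R0=0xa5 R1=0xac R2=0xd7 R3=0x83 R4=0x56 R5=0x93  N=1 Z=0
after  3: R0=0xa5 R1=0x7c R2=0xd7 R3=0x83 R4=0x56 R5=0x93  N=0 Z=0
after  4: R0=0xa5 R1=0x2d R2=0xd7 R3=0x83 R4=0x56 R5=0x93  N=0 Z=0
-- IRQ taken; context saved, return-PC = 5 --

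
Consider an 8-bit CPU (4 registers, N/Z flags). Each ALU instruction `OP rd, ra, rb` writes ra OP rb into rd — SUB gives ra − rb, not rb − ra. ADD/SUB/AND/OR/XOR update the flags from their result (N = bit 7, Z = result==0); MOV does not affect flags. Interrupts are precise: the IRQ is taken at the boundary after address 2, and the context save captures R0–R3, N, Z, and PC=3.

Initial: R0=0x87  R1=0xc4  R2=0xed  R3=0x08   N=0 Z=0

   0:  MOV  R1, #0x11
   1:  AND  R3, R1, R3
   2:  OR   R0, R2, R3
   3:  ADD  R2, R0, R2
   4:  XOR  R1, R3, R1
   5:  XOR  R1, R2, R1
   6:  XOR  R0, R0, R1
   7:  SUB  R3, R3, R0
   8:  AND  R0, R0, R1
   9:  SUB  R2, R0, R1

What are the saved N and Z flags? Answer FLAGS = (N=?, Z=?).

after  0: R0=0x87 R1=0x11 R2=0xed R3=0x08  N=0 Z=0
after  1: R0=0x87 R1=0x11 R2=0xed R3=0x00  N=0 Z=1
after  2: R0=0xed R1=0x11 R2=0xed R3=0x00  N=1 Z=0
-- IRQ taken; context saved, return-PC = 3 --

FLAGS = (N=1, Z=0)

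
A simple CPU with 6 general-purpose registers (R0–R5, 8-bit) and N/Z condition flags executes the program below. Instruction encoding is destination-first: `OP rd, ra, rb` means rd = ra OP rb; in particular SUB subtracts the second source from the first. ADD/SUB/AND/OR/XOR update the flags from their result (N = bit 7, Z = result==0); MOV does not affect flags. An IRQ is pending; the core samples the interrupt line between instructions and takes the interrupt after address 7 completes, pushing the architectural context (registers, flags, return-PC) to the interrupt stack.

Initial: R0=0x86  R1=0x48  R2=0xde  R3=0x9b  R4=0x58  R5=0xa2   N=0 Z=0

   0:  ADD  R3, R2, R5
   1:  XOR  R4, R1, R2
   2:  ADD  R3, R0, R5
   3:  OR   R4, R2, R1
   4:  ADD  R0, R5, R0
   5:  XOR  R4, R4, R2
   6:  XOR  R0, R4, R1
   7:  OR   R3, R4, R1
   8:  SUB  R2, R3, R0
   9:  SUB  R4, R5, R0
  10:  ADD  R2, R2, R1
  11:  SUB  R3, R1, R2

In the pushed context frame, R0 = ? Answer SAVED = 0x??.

after  0: R0=0x86 R1=0x48 R2=0xde R3=0x80 R4=0x58 R5=0xa2  N=1 Z=0
after  1: R0=0x86 R1=0x48 R2=0xde R3=0x80 R4=0x96 R5=0xa2  N=1 Z=0
after  2: R0=0x86 R1=0x48 R2=0xde R3=0x28 R4=0x96 R5=0xa2  N=0 Z=0
after  3: R0=0x86 R1=0x48 R2=0xde R3=0x28 R4=0xde R5=0xa2  N=1 Z=0
after  4: R0=0x28 R1=0x48 R2=0xde R3=0x28 R4=0xde R5=0xa2  N=0 Z=0
after  5: R0=0x28 R1=0x48 R2=0xde R3=0x28 R4=0x00 R5=0xa2  N=0 Z=1
after  6: R0=0x48 R1=0x48 R2=0xde R3=0x28 R4=0x00 R5=0xa2  N=0 Z=0
after  7: R0=0x48 R1=0x48 R2=0xde R3=0x48 R4=0x00 R5=0xa2  N=0 Z=0
-- IRQ taken; context saved, return-PC = 8 --

SAVED = 0x48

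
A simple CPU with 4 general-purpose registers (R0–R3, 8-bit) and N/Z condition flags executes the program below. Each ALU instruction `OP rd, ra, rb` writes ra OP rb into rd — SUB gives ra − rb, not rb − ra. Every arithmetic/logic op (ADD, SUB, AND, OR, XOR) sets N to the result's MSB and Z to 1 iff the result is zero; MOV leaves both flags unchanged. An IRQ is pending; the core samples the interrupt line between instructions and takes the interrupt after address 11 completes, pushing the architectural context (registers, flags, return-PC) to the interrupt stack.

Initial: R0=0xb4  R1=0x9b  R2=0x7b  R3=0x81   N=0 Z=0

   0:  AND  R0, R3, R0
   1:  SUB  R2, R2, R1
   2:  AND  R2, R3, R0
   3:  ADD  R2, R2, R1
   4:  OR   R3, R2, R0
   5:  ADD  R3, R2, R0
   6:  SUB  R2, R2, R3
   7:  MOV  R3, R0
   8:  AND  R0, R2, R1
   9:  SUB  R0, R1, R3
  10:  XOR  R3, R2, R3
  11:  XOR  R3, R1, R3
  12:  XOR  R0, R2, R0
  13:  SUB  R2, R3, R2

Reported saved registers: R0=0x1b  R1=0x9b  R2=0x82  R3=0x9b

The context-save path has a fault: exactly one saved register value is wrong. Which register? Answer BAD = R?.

BAD = R2

after  0: R0=0x80 R1=0x9b R2=0x7b R3=0x81  N=1 Z=0
after  1: R0=0x80 R1=0x9b R2=0xe0 R3=0x81  N=1 Z=0
after  2: R0=0x80 R1=0x9b R2=0x80 R3=0x81  N=1 Z=0
after  3: R0=0x80 R1=0x9b R2=0x1b R3=0x81  N=0 Z=0
after  4: R0=0x80 R1=0x9b R2=0x1b R3=0x9b  N=1 Z=0
after  5: R0=0x80 R1=0x9b R2=0x1b R3=0x9b  N=1 Z=0
after  6: R0=0x80 R1=0x9b R2=0x80 R3=0x9b  N=1 Z=0
after  7: R0=0x80 R1=0x9b R2=0x80 R3=0x80  N=1 Z=0
after  8: R0=0x80 R1=0x9b R2=0x80 R3=0x80  N=1 Z=0
after  9: R0=0x1b R1=0x9b R2=0x80 R3=0x80  N=0 Z=0
after 10: R0=0x1b R1=0x9b R2=0x80 R3=0x00  N=0 Z=1
after 11: R0=0x1b R1=0x9b R2=0x80 R3=0x9b  N=1 Z=0
-- IRQ taken; context saved, return-PC = 12 --
mismatch: R2: reported 0x82 vs actual 0x80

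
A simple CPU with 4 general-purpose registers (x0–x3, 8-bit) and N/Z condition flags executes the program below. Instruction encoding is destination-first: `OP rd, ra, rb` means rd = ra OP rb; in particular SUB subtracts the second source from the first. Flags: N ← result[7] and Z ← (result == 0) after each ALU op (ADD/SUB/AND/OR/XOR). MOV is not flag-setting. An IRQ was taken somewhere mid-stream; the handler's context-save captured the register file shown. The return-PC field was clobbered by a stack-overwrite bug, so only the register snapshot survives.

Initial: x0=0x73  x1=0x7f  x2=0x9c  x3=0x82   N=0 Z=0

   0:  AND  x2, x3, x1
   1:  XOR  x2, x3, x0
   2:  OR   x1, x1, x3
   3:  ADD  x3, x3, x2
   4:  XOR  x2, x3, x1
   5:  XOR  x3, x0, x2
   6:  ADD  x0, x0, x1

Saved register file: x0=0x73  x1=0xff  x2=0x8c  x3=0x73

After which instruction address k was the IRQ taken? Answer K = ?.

K = 4

after  0: x0=0x73 x1=0x7f x2=0x02 x3=0x82  N=0 Z=0
after  1: x0=0x73 x1=0x7f x2=0xf1 x3=0x82  N=1 Z=0
after  2: x0=0x73 x1=0xff x2=0xf1 x3=0x82  N=1 Z=0
after  3: x0=0x73 x1=0xff x2=0xf1 x3=0x73  N=0 Z=0
after  4: x0=0x73 x1=0xff x2=0x8c x3=0x73  N=1 Z=0
-- IRQ taken; context saved, return-PC = 5 --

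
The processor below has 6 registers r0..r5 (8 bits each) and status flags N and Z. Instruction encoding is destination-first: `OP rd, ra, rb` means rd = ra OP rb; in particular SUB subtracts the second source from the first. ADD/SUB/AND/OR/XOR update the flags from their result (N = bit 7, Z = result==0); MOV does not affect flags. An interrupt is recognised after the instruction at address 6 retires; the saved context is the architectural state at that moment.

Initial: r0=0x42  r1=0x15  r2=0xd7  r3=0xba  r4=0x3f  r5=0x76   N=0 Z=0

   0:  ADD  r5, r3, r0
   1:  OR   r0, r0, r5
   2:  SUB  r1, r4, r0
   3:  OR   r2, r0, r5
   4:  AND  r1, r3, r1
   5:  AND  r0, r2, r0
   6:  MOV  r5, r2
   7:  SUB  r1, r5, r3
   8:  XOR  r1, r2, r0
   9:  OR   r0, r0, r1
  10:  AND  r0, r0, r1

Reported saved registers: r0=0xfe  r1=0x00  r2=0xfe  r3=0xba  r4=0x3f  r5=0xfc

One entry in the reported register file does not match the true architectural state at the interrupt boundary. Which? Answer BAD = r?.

BAD = r5

after  0: r0=0x42 r1=0x15 r2=0xd7 r3=0xba r4=0x3f r5=0xfc  N=1 Z=0
after  1: r0=0xfe r1=0x15 r2=0xd7 r3=0xba r4=0x3f r5=0xfc  N=1 Z=0
after  2: r0=0xfe r1=0x41 r2=0xd7 r3=0xba r4=0x3f r5=0xfc  N=0 Z=0
after  3: r0=0xfe r1=0x41 r2=0xfe r3=0xba r4=0x3f r5=0xfc  N=1 Z=0
after  4: r0=0xfe r1=0x00 r2=0xfe r3=0xba r4=0x3f r5=0xfc  N=0 Z=1
after  5: r0=0xfe r1=0x00 r2=0xfe r3=0xba r4=0x3f r5=0xfc  N=1 Z=0
after  6: r0=0xfe r1=0x00 r2=0xfe r3=0xba r4=0x3f r5=0xfe  N=1 Z=0
-- IRQ taken; context saved, return-PC = 7 --
mismatch: r5: reported 0xfc vs actual 0xfe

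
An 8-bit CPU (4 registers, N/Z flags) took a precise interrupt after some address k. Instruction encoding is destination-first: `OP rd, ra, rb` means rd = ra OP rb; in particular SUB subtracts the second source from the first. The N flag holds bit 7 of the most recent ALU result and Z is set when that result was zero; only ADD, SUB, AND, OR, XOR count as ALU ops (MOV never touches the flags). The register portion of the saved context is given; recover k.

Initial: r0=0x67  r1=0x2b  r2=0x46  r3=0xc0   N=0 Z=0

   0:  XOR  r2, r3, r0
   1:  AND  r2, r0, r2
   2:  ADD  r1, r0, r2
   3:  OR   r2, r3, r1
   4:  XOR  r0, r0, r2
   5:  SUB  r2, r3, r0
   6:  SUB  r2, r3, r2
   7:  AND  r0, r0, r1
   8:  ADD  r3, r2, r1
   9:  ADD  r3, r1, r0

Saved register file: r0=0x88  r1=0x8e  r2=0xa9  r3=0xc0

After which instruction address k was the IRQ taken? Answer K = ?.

K = 7

after  0: r0=0x67 r1=0x2b r2=0xa7 r3=0xc0  N=1 Z=0
after  1: r0=0x67 r1=0x2b r2=0x27 r3=0xc0  N=0 Z=0
after  2: r0=0x67 r1=0x8e r2=0x27 r3=0xc0  N=1 Z=0
after  3: r0=0x67 r1=0x8e r2=0xce r3=0xc0  N=1 Z=0
after  4: r0=0xa9 r1=0x8e r2=0xce r3=0xc0  N=1 Z=0
after  5: r0=0xa9 r1=0x8e r2=0x17 r3=0xc0  N=0 Z=0
after  6: r0=0xa9 r1=0x8e r2=0xa9 r3=0xc0  N=1 Z=0
after  7: r0=0x88 r1=0x8e r2=0xa9 r3=0xc0  N=1 Z=0
-- IRQ taken; context saved, return-PC = 8 --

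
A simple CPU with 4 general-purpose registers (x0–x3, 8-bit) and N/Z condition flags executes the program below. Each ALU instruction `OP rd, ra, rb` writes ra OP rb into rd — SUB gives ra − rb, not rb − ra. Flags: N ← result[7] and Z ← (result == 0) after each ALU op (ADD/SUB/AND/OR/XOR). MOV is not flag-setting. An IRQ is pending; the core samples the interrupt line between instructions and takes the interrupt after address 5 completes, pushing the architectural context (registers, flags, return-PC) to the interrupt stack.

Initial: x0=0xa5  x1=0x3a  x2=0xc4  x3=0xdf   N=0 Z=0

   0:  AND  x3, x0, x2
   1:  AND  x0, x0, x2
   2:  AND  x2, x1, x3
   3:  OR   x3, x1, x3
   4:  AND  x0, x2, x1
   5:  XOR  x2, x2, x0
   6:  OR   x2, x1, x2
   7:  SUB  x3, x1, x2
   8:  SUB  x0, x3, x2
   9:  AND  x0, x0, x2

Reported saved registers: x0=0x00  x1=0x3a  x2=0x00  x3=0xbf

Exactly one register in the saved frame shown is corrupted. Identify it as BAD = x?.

BAD = x3

after  0: x0=0xa5 x1=0x3a x2=0xc4 x3=0x84  N=1 Z=0
after  1: x0=0x84 x1=0x3a x2=0xc4 x3=0x84  N=1 Z=0
after  2: x0=0x84 x1=0x3a x2=0x00 x3=0x84  N=0 Z=1
after  3: x0=0x84 x1=0x3a x2=0x00 x3=0xbe  N=1 Z=0
after  4: x0=0x00 x1=0x3a x2=0x00 x3=0xbe  N=0 Z=1
after  5: x0=0x00 x1=0x3a x2=0x00 x3=0xbe  N=0 Z=1
-- IRQ taken; context saved, return-PC = 6 --
mismatch: x3: reported 0xbf vs actual 0xbe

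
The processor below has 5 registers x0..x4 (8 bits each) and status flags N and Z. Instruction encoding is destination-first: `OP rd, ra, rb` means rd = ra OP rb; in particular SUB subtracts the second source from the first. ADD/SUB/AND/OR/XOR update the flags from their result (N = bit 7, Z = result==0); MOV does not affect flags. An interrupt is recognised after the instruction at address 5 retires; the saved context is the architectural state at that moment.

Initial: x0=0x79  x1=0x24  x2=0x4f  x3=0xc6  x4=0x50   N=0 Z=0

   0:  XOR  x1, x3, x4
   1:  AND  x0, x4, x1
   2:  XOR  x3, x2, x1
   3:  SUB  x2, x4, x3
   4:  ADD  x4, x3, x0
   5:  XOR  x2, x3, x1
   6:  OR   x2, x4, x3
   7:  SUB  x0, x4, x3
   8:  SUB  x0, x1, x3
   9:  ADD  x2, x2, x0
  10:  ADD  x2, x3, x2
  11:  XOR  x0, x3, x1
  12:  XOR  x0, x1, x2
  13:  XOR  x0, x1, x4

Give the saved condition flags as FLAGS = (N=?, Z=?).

FLAGS = (N=0, Z=0)

after  0: x0=0x79 x1=0x96 x2=0x4f x3=0xc6 x4=0x50  N=1 Z=0
after  1: x0=0x10 x1=0x96 x2=0x4f x3=0xc6 x4=0x50  N=0 Z=0
after  2: x0=0x10 x1=0x96 x2=0x4f x3=0xd9 x4=0x50  N=1 Z=0
after  3: x0=0x10 x1=0x96 x2=0x77 x3=0xd9 x4=0x50  N=0 Z=0
after  4: x0=0x10 x1=0x96 x2=0x77 x3=0xd9 x4=0xe9  N=1 Z=0
after  5: x0=0x10 x1=0x96 x2=0x4f x3=0xd9 x4=0xe9  N=0 Z=0
-- IRQ taken; context saved, return-PC = 6 --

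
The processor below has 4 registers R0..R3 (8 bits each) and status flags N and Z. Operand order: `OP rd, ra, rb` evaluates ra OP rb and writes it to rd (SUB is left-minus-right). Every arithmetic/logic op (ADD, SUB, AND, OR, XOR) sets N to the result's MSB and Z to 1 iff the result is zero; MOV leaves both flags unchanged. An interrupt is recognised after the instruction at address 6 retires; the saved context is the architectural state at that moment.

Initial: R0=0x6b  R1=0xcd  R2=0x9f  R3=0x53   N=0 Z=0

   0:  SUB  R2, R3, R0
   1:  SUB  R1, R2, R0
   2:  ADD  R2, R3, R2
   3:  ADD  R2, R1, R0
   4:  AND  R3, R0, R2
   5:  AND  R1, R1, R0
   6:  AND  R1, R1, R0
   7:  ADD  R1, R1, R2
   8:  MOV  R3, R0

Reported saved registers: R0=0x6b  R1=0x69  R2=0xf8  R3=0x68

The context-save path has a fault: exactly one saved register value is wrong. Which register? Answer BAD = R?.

after  0: R0=0x6b R1=0xcd R2=0xe8 R3=0x53  N=1 Z=0
after  1: R0=0x6b R1=0x7d R2=0xe8 R3=0x53  N=0 Z=0
after  2: R0=0x6b R1=0x7d R2=0x3b R3=0x53  N=0 Z=0
after  3: R0=0x6b R1=0x7d R2=0xe8 R3=0x53  N=1 Z=0
after  4: R0=0x6b R1=0x7d R2=0xe8 R3=0x68  N=0 Z=0
after  5: R0=0x6b R1=0x69 R2=0xe8 R3=0x68  N=0 Z=0
after  6: R0=0x6b R1=0x69 R2=0xe8 R3=0x68  N=0 Z=0
-- IRQ taken; context saved, return-PC = 7 --
mismatch: R2: reported 0xf8 vs actual 0xe8

BAD = R2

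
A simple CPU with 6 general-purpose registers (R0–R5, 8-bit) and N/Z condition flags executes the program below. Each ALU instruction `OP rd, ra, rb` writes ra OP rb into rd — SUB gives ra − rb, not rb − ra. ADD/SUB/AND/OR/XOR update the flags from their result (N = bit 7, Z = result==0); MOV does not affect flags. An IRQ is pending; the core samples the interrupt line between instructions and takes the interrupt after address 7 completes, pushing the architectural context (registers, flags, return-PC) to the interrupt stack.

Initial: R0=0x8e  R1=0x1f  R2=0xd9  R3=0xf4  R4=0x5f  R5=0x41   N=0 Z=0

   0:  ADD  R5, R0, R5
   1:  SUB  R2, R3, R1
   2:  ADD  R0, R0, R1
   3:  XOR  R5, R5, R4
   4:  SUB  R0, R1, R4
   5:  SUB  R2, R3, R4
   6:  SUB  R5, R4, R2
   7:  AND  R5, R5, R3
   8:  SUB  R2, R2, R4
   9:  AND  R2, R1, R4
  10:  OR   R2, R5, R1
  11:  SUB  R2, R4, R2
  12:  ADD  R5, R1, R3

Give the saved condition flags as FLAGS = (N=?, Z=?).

FLAGS = (N=1, Z=0)

after  0: R0=0x8e R1=0x1f R2=0xd9 R3=0xf4 R4=0x5f R5=0xcf  N=1 Z=0
after  1: R0=0x8e R1=0x1f R2=0xd5 R3=0xf4 R4=0x5f R5=0xcf  N=1 Z=0
after  2: R0=0xad R1=0x1f R2=0xd5 R3=0xf4 R4=0x5f R5=0xcf  N=1 Z=0
after  3: R0=0xad R1=0x1f R2=0xd5 R3=0xf4 R4=0x5f R5=0x90  N=1 Z=0
after  4: R0=0xc0 R1=0x1f R2=0xd5 R3=0xf4 R4=0x5f R5=0x90  N=1 Z=0
after  5: R0=0xc0 R1=0x1f R2=0x95 R3=0xf4 R4=0x5f R5=0x90  N=1 Z=0
after  6: R0=0xc0 R1=0x1f R2=0x95 R3=0xf4 R4=0x5f R5=0xca  N=1 Z=0
after  7: R0=0xc0 R1=0x1f R2=0x95 R3=0xf4 R4=0x5f R5=0xc0  N=1 Z=0
-- IRQ taken; context saved, return-PC = 8 --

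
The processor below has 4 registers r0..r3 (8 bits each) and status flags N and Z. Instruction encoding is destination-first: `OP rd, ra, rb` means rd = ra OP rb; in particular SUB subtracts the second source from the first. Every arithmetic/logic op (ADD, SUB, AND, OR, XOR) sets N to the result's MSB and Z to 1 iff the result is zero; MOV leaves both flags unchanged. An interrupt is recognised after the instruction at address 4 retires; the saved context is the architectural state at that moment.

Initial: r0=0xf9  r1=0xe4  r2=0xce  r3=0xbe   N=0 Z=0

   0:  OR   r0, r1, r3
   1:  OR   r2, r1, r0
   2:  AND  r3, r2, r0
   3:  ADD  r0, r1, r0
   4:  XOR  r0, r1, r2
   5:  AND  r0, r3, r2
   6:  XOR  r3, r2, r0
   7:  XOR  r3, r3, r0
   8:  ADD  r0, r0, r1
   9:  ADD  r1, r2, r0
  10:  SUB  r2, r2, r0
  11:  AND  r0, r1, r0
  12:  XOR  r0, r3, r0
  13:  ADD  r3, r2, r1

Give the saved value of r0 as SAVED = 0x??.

SAVED = 0x1a

after  0: r0=0xfe r1=0xe4 r2=0xce r3=0xbe  N=1 Z=0
after  1: r0=0xfe r1=0xe4 r2=0xfe r3=0xbe  N=1 Z=0
after  2: r0=0xfe r1=0xe4 r2=0xfe r3=0xfe  N=1 Z=0
after  3: r0=0xe2 r1=0xe4 r2=0xfe r3=0xfe  N=1 Z=0
after  4: r0=0x1a r1=0xe4 r2=0xfe r3=0xfe  N=0 Z=0
-- IRQ taken; context saved, return-PC = 5 --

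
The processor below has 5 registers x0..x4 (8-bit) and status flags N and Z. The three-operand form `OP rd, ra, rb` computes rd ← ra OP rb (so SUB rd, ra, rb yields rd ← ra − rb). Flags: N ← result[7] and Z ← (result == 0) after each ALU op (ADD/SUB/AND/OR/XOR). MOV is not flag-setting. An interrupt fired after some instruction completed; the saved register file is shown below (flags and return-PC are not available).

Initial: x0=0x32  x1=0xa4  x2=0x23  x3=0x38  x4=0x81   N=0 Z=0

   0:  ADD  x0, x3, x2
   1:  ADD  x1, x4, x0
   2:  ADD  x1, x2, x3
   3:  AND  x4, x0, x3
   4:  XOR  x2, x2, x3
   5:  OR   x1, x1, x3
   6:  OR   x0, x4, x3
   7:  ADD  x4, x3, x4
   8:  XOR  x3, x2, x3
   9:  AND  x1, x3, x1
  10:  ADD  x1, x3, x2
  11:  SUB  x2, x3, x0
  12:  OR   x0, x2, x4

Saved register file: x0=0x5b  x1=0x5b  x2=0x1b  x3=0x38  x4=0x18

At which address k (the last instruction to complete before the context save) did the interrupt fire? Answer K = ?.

after  0: x0=0x5b x1=0xa4 x2=0x23 x3=0x38 x4=0x81  N=0 Z=0
after  1: x0=0x5b x1=0xdc x2=0x23 x3=0x38 x4=0x81  N=1 Z=0
after  2: x0=0x5b x1=0x5b x2=0x23 x3=0x38 x4=0x81  N=0 Z=0
after  3: x0=0x5b x1=0x5b x2=0x23 x3=0x38 x4=0x18  N=0 Z=0
after  4: x0=0x5b x1=0x5b x2=0x1b x3=0x38 x4=0x18  N=0 Z=0
-- IRQ taken; context saved, return-PC = 5 --

K = 4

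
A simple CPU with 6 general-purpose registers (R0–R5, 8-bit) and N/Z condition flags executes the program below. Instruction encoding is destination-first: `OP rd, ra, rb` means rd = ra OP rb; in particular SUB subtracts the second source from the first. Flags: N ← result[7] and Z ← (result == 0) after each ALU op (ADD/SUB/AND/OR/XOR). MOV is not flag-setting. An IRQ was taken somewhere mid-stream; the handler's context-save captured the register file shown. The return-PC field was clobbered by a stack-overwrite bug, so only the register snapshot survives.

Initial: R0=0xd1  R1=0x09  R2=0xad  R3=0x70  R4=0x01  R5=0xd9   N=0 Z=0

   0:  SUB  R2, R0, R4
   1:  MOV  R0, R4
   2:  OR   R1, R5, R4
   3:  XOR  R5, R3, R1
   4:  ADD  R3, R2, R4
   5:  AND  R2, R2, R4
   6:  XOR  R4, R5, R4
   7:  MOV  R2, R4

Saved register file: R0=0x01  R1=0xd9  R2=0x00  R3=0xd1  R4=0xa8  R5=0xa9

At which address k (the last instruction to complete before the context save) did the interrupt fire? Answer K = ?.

K = 6

after  0: R0=0xd1 R1=0x09 R2=0xd0 R3=0x70 R4=0x01 R5=0xd9  N=1 Z=0
after  1: R0=0x01 R1=0x09 R2=0xd0 R3=0x70 R4=0x01 R5=0xd9  N=1 Z=0
after  2: R0=0x01 R1=0xd9 R2=0xd0 R3=0x70 R4=0x01 R5=0xd9  N=1 Z=0
after  3: R0=0x01 R1=0xd9 R2=0xd0 R3=0x70 R4=0x01 R5=0xa9  N=1 Z=0
after  4: R0=0x01 R1=0xd9 R2=0xd0 R3=0xd1 R4=0x01 R5=0xa9  N=1 Z=0
after  5: R0=0x01 R1=0xd9 R2=0x00 R3=0xd1 R4=0x01 R5=0xa9  N=0 Z=1
after  6: R0=0x01 R1=0xd9 R2=0x00 R3=0xd1 R4=0xa8 R5=0xa9  N=1 Z=0
-- IRQ taken; context saved, return-PC = 7 --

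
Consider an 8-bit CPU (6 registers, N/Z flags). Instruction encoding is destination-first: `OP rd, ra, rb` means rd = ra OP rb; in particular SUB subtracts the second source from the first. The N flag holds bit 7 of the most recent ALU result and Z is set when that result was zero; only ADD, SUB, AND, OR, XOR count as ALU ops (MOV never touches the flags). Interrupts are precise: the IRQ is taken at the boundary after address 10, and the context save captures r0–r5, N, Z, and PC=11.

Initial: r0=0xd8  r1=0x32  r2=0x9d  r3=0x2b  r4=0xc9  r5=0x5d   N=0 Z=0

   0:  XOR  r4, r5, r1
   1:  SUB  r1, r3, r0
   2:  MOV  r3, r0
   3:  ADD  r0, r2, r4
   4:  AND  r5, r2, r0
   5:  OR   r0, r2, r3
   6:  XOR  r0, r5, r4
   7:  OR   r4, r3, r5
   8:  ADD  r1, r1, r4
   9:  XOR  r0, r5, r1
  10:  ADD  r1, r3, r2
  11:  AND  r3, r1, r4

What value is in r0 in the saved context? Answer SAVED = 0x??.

after  0: r0=0xd8 r1=0x32 r2=0x9d r3=0x2b r4=0x6f r5=0x5d  N=0 Z=0
after  1: r0=0xd8 r1=0x53 r2=0x9d r3=0x2b r4=0x6f r5=0x5d  N=0 Z=0
after  2: r0=0xd8 r1=0x53 r2=0x9d r3=0xd8 r4=0x6f r5=0x5d  N=0 Z=0
after  3: r0=0x0c r1=0x53 r2=0x9d r3=0xd8 r4=0x6f r5=0x5d  N=0 Z=0
after  4: r0=0x0c r1=0x53 r2=0x9d r3=0xd8 r4=0x6f r5=0x0c  N=0 Z=0
after  5: r0=0xdd r1=0x53 r2=0x9d r3=0xd8 r4=0x6f r5=0x0c  N=1 Z=0
after  6: r0=0x63 r1=0x53 r2=0x9d r3=0xd8 r4=0x6f r5=0x0c  N=0 Z=0
after  7: r0=0x63 r1=0x53 r2=0x9d r3=0xd8 r4=0xdc r5=0x0c  N=1 Z=0
after  8: r0=0x63 r1=0x2f r2=0x9d r3=0xd8 r4=0xdc r5=0x0c  N=0 Z=0
after  9: r0=0x23 r1=0x2f r2=0x9d r3=0xd8 r4=0xdc r5=0x0c  N=0 Z=0
after 10: r0=0x23 r1=0x75 r2=0x9d r3=0xd8 r4=0xdc r5=0x0c  N=0 Z=0
-- IRQ taken; context saved, return-PC = 11 --

SAVED = 0x23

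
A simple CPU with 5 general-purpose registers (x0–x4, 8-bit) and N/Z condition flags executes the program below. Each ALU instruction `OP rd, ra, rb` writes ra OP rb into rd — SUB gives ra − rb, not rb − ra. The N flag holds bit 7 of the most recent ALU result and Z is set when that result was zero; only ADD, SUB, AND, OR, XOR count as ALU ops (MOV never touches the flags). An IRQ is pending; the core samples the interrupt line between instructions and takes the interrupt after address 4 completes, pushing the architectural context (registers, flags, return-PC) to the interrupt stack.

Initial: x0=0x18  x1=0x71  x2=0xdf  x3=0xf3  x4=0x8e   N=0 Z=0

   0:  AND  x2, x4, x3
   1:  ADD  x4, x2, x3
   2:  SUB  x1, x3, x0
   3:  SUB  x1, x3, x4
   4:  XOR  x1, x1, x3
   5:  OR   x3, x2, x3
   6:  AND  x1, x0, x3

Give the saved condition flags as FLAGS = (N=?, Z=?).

after  0: x0=0x18 x1=0x71 x2=0x82 x3=0xf3 x4=0x8e  N=1 Z=0
after  1: x0=0x18 x1=0x71 x2=0x82 x3=0xf3 x4=0x75  N=0 Z=0
after  2: x0=0x18 x1=0xdb x2=0x82 x3=0xf3 x4=0x75  N=1 Z=0
after  3: x0=0x18 x1=0x7e x2=0x82 x3=0xf3 x4=0x75  N=0 Z=0
after  4: x0=0x18 x1=0x8d x2=0x82 x3=0xf3 x4=0x75  N=1 Z=0
-- IRQ taken; context saved, return-PC = 5 --

FLAGS = (N=1, Z=0)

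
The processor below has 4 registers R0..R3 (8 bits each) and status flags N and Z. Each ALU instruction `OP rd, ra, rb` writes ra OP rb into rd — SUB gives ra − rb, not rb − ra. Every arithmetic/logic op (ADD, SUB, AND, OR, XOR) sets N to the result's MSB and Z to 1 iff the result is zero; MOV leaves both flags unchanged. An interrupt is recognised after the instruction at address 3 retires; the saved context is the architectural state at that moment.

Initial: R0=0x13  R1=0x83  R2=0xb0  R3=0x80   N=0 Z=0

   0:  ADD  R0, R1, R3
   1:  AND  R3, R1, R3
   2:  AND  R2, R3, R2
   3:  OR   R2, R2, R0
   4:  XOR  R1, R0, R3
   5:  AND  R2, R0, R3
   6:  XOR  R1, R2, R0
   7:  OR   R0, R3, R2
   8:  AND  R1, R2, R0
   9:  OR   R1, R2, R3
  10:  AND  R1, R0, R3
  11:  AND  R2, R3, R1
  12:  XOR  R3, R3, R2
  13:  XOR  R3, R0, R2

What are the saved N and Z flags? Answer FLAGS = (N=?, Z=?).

after  0: R0=0x03 R1=0x83 R2=0xb0 R3=0x80  N=0 Z=0
after  1: R0=0x03 R1=0x83 R2=0xb0 R3=0x80  N=1 Z=0
after  2: R0=0x03 R1=0x83 R2=0x80 R3=0x80  N=1 Z=0
after  3: R0=0x03 R1=0x83 R2=0x83 R3=0x80  N=1 Z=0
-- IRQ taken; context saved, return-PC = 4 --

FLAGS = (N=1, Z=0)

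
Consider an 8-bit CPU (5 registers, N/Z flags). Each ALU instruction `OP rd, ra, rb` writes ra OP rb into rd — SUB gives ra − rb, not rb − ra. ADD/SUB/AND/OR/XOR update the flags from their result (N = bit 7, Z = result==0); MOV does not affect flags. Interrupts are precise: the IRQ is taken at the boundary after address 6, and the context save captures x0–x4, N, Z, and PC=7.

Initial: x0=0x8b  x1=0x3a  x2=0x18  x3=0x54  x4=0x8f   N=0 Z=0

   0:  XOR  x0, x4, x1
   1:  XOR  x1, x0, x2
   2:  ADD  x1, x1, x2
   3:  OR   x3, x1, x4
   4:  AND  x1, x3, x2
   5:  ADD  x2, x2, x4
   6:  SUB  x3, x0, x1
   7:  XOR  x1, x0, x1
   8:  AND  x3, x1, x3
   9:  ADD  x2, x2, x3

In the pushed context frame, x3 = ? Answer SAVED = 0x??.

after  0: x0=0xb5 x1=0x3a x2=0x18 x3=0x54 x4=0x8f  N=1 Z=0
after  1: x0=0xb5 x1=0xad x2=0x18 x3=0x54 x4=0x8f  N=1 Z=0
after  2: x0=0xb5 x1=0xc5 x2=0x18 x3=0x54 x4=0x8f  N=1 Z=0
after  3: x0=0xb5 x1=0xc5 x2=0x18 x3=0xcf x4=0x8f  N=1 Z=0
after  4: x0=0xb5 x1=0x08 x2=0x18 x3=0xcf x4=0x8f  N=0 Z=0
after  5: x0=0xb5 x1=0x08 x2=0xa7 x3=0xcf x4=0x8f  N=1 Z=0
after  6: x0=0xb5 x1=0x08 x2=0xa7 x3=0xad x4=0x8f  N=1 Z=0
-- IRQ taken; context saved, return-PC = 7 --

SAVED = 0xad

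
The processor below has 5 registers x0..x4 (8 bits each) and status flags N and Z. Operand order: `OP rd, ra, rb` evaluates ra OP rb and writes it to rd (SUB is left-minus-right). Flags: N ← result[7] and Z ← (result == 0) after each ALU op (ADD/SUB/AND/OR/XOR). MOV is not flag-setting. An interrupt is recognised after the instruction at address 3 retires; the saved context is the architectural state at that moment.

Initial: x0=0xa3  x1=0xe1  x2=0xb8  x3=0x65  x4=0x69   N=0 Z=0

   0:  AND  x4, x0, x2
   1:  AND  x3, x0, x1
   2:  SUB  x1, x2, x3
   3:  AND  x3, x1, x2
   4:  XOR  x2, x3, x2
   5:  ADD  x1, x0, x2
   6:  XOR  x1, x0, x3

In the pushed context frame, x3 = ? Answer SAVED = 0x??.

after  0: x0=0xa3 x1=0xe1 x2=0xb8 x3=0x65 x4=0xa0  N=1 Z=0
after  1: x0=0xa3 x1=0xe1 x2=0xb8 x3=0xa1 x4=0xa0  N=1 Z=0
after  2: x0=0xa3 x1=0x17 x2=0xb8 x3=0xa1 x4=0xa0  N=0 Z=0
after  3: x0=0xa3 x1=0x17 x2=0xb8 x3=0x10 x4=0xa0  N=0 Z=0
-- IRQ taken; context saved, return-PC = 4 --

SAVED = 0x10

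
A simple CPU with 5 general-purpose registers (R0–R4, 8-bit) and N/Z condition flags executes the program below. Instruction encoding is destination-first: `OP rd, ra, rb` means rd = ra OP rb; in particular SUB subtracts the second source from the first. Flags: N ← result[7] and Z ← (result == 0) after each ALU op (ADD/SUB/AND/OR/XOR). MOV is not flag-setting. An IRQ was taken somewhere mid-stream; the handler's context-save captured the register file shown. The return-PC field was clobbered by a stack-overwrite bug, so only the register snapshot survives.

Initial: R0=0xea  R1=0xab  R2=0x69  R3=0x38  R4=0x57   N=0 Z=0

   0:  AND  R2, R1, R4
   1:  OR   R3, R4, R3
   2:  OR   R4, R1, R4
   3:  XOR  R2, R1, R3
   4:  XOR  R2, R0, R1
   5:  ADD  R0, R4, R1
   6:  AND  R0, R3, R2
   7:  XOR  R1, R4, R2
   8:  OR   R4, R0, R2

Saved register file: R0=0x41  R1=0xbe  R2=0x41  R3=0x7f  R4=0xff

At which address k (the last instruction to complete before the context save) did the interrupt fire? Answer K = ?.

K = 7

after  0: R0=0xea R1=0xab R2=0x03 R3=0x38 R4=0x57  N=0 Z=0
after  1: R0=0xea R1=0xab R2=0x03 R3=0x7f R4=0x57  N=0 Z=0
after  2: R0=0xea R1=0xab R2=0x03 R3=0x7f R4=0xff  N=1 Z=0
after  3: R0=0xea R1=0xab R2=0xd4 R3=0x7f R4=0xff  N=1 Z=0
after  4: R0=0xea R1=0xab R2=0x41 R3=0x7f R4=0xff  N=0 Z=0
after  5: R0=0xaa R1=0xab R2=0x41 R3=0x7f R4=0xff  N=1 Z=0
after  6: R0=0x41 R1=0xab R2=0x41 R3=0x7f R4=0xff  N=0 Z=0
after  7: R0=0x41 R1=0xbe R2=0x41 R3=0x7f R4=0xff  N=1 Z=0
-- IRQ taken; context saved, return-PC = 8 --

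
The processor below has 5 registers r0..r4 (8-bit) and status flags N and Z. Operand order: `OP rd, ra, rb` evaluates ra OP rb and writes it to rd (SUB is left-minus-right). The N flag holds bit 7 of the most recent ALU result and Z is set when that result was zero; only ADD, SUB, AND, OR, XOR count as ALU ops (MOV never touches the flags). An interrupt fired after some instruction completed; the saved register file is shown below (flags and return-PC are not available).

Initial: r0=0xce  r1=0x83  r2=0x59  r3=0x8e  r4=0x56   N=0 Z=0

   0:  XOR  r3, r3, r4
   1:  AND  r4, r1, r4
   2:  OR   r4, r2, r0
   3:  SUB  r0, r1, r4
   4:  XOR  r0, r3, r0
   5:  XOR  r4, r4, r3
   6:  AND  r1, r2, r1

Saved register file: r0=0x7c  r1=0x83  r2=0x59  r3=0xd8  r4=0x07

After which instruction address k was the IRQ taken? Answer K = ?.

after  0: r0=0xce r1=0x83 r2=0x59 r3=0xd8 r4=0x56  N=1 Z=0
after  1: r0=0xce r1=0x83 r2=0x59 r3=0xd8 r4=0x02  N=0 Z=0
after  2: r0=0xce r1=0x83 r2=0x59 r3=0xd8 r4=0xdf  N=1 Z=0
after  3: r0=0xa4 r1=0x83 r2=0x59 r3=0xd8 r4=0xdf  N=1 Z=0
after  4: r0=0x7c r1=0x83 r2=0x59 r3=0xd8 r4=0xdf  N=0 Z=0
after  5: r0=0x7c r1=0x83 r2=0x59 r3=0xd8 r4=0x07  N=0 Z=0
-- IRQ taken; context saved, return-PC = 6 --

K = 5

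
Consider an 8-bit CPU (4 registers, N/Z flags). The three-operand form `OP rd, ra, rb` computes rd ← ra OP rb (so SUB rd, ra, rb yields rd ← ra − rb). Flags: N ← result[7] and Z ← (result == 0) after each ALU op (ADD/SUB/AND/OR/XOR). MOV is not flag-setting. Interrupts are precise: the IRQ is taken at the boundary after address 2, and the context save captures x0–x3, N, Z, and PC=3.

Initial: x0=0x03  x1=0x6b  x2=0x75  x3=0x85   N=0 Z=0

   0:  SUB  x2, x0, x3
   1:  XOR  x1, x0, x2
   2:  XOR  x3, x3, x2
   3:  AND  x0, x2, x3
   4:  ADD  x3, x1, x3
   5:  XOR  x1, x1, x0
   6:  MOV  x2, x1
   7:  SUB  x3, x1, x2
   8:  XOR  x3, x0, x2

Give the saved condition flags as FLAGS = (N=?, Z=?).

after  0: x0=0x03 x1=0x6b x2=0x7e x3=0x85  N=0 Z=0
after  1: x0=0x03 x1=0x7d x2=0x7e x3=0x85  N=0 Z=0
after  2: x0=0x03 x1=0x7d x2=0x7e x3=0xfb  N=1 Z=0
-- IRQ taken; context saved, return-PC = 3 --

FLAGS = (N=1, Z=0)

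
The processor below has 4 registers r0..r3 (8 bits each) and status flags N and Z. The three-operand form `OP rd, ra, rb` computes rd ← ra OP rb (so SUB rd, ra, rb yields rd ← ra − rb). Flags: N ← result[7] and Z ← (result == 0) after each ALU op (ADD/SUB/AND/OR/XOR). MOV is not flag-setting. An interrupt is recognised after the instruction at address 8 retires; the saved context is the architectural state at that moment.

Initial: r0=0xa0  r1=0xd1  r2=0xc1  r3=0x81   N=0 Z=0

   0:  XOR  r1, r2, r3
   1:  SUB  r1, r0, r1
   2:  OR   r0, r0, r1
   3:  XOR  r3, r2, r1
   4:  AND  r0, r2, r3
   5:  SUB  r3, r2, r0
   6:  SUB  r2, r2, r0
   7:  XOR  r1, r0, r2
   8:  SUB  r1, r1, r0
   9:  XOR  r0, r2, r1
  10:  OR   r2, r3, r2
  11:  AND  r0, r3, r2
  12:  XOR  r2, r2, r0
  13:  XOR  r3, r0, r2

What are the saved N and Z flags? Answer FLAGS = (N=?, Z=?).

FLAGS = (N=0, Z=0)

after  0: r0=0xa0 r1=0x40 r2=0xc1 r3=0x81  N=0 Z=0
after  1: r0=0xa0 r1=0x60 r2=0xc1 r3=0x81  N=0 Z=0
after  2: r0=0xe0 r1=0x60 r2=0xc1 r3=0x81  N=1 Z=0
after  3: r0=0xe0 r1=0x60 r2=0xc1 r3=0xa1  N=1 Z=0
after  4: r0=0x81 r1=0x60 r2=0xc1 r3=0xa1  N=1 Z=0
after  5: r0=0x81 r1=0x60 r2=0xc1 r3=0x40  N=0 Z=0
after  6: r0=0x81 r1=0x60 r2=0x40 r3=0x40  N=0 Z=0
after  7: r0=0x81 r1=0xc1 r2=0x40 r3=0x40  N=1 Z=0
after  8: r0=0x81 r1=0x40 r2=0x40 r3=0x40  N=0 Z=0
-- IRQ taken; context saved, return-PC = 9 --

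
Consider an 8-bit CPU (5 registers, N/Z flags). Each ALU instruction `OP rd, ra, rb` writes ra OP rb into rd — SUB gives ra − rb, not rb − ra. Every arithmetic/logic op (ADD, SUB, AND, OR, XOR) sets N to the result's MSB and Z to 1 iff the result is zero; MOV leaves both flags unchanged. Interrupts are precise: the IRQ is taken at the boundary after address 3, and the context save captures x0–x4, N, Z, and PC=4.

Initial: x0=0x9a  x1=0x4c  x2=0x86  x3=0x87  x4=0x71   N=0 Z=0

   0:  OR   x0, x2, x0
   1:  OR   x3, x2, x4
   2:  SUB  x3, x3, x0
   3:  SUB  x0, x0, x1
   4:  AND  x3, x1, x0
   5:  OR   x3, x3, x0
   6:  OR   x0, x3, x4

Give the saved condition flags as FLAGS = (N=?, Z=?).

after  0: x0=0x9e x1=0x4c x2=0x86 x3=0x87 x4=0x71  N=1 Z=0
after  1: x0=0x9e x1=0x4c x2=0x86 x3=0xf7 x4=0x71  N=1 Z=0
after  2: x0=0x9e x1=0x4c x2=0x86 x3=0x59 x4=0x71  N=0 Z=0
after  3: x0=0x52 x1=0x4c x2=0x86 x3=0x59 x4=0x71  N=0 Z=0
-- IRQ taken; context saved, return-PC = 4 --

FLAGS = (N=0, Z=0)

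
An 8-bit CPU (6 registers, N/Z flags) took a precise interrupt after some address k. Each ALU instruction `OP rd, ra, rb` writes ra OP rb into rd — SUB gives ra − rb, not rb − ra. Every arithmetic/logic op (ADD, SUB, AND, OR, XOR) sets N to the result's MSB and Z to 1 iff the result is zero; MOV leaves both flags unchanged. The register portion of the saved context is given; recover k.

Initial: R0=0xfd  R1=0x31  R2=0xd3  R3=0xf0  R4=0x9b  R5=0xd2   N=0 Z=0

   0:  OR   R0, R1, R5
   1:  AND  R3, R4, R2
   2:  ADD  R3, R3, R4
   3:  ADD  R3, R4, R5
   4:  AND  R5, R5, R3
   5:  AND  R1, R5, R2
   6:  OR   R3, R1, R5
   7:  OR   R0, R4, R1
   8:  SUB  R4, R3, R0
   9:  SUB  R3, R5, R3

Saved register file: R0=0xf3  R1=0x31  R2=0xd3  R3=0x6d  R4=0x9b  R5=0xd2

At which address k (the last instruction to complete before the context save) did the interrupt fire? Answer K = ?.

after  0: R0=0xf3 R1=0x31 R2=0xd3 R3=0xf0 R4=0x9b R5=0xd2  N=1 Z=0
after  1: R0=0xf3 R1=0x31 R2=0xd3 R3=0x93 R4=0x9b R5=0xd2  N=1 Z=0
after  2: R0=0xf3 R1=0x31 R2=0xd3 R3=0x2e R4=0x9b R5=0xd2  N=0 Z=0
after  3: R0=0xf3 R1=0x31 R2=0xd3 R3=0x6d R4=0x9b R5=0xd2  N=0 Z=0
-- IRQ taken; context saved, return-PC = 4 --

K = 3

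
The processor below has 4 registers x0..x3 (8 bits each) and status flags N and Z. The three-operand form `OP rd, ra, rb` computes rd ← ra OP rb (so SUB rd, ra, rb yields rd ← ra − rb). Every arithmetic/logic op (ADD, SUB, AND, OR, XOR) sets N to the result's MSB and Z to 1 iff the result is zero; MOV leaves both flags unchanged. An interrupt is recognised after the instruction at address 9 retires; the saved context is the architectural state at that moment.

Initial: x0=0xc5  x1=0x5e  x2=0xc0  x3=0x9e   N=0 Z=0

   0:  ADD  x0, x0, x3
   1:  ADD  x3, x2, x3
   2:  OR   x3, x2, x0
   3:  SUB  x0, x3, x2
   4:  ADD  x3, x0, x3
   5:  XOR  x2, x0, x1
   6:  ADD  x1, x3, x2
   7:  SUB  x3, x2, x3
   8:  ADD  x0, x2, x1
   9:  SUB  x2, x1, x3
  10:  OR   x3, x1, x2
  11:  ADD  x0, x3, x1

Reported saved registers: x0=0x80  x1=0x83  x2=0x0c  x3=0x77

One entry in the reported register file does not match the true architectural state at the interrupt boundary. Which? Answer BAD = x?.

BAD = x0

after  0: x0=0x63 x1=0x5e x2=0xc0 x3=0x9e  N=0 Z=0
after  1: x0=0x63 x1=0x5e x2=0xc0 x3=0x5e  N=0 Z=0
after  2: x0=0x63 x1=0x5e x2=0xc0 x3=0xe3  N=1 Z=0
after  3: x0=0x23 x1=0x5e x2=0xc0 x3=0xe3  N=0 Z=0
after  4: x0=0x23 x1=0x5e x2=0xc0 x3=0x06  N=0 Z=0
after  5: x0=0x23 x1=0x5e x2=0x7d x3=0x06  N=0 Z=0
after  6: x0=0x23 x1=0x83 x2=0x7d x3=0x06  N=1 Z=0
after  7: x0=0x23 x1=0x83 x2=0x7d x3=0x77  N=0 Z=0
after  8: x0=0x00 x1=0x83 x2=0x7d x3=0x77  N=0 Z=1
after  9: x0=0x00 x1=0x83 x2=0x0c x3=0x77  N=0 Z=0
-- IRQ taken; context saved, return-PC = 10 --
mismatch: x0: reported 0x80 vs actual 0x00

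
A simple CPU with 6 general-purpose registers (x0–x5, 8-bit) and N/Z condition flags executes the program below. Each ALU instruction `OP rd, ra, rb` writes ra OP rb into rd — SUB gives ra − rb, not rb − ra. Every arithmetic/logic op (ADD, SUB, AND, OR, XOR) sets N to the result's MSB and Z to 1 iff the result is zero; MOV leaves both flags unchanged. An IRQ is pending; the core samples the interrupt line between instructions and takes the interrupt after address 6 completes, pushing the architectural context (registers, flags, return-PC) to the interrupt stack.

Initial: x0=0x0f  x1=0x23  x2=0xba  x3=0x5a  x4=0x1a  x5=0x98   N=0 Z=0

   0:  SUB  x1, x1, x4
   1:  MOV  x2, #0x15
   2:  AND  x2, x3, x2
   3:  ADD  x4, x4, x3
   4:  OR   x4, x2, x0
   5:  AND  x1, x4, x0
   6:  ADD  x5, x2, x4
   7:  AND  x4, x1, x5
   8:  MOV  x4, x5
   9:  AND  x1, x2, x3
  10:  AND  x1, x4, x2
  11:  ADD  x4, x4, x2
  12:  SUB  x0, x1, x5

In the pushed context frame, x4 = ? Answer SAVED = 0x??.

SAVED = 0x1f

after  0: x0=0x0f x1=0x09 x2=0xba x3=0x5a x4=0x1a x5=0x98  N=0 Z=0
after  1: x0=0x0f x1=0x09 x2=0x15 x3=0x5a x4=0x1a x5=0x98  N=0 Z=0
after  2: x0=0x0f x1=0x09 x2=0x10 x3=0x5a x4=0x1a x5=0x98  N=0 Z=0
after  3: x0=0x0f x1=0x09 x2=0x10 x3=0x5a x4=0x74 x5=0x98  N=0 Z=0
after  4: x0=0x0f x1=0x09 x2=0x10 x3=0x5a x4=0x1f x5=0x98  N=0 Z=0
after  5: x0=0x0f x1=0x0f x2=0x10 x3=0x5a x4=0x1f x5=0x98  N=0 Z=0
after  6: x0=0x0f x1=0x0f x2=0x10 x3=0x5a x4=0x1f x5=0x2f  N=0 Z=0
-- IRQ taken; context saved, return-PC = 7 --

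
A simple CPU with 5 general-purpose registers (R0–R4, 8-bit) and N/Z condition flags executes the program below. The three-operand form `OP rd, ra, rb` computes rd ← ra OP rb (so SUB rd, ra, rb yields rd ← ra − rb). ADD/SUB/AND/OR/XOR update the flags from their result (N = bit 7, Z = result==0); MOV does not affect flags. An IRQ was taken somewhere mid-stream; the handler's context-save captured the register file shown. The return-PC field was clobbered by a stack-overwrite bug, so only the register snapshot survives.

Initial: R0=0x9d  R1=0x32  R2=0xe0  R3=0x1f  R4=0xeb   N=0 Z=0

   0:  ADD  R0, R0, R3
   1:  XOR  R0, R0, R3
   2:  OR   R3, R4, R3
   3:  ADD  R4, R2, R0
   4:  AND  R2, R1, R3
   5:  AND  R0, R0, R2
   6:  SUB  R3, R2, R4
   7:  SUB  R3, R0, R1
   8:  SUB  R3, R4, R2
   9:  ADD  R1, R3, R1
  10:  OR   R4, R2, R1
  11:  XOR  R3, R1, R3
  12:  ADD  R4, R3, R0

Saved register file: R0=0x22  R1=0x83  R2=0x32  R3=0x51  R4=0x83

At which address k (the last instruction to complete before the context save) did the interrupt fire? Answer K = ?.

K = 9

after  0: R0=0xbc R1=0x32 R2=0xe0 R3=0x1f R4=0xeb  N=1 Z=0
after  1: R0=0xa3 R1=0x32 R2=0xe0 R3=0x1f R4=0xeb  N=1 Z=0
after  2: R0=0xa3 R1=0x32 R2=0xe0 R3=0xff R4=0xeb  N=1 Z=0
after  3: R0=0xa3 R1=0x32 R2=0xe0 R3=0xff R4=0x83  N=1 Z=0
after  4: R0=0xa3 R1=0x32 R2=0x32 R3=0xff R4=0x83  N=0 Z=0
after  5: R0=0x22 R1=0x32 R2=0x32 R3=0xff R4=0x83  N=0 Z=0
after  6: R0=0x22 R1=0x32 R2=0x32 R3=0xaf R4=0x83  N=1 Z=0
after  7: R0=0x22 R1=0x32 R2=0x32 R3=0xf0 R4=0x83  N=1 Z=0
after  8: R0=0x22 R1=0x32 R2=0x32 R3=0x51 R4=0x83  N=0 Z=0
after  9: R0=0x22 R1=0x83 R2=0x32 R3=0x51 R4=0x83  N=1 Z=0
-- IRQ taken; context saved, return-PC = 10 --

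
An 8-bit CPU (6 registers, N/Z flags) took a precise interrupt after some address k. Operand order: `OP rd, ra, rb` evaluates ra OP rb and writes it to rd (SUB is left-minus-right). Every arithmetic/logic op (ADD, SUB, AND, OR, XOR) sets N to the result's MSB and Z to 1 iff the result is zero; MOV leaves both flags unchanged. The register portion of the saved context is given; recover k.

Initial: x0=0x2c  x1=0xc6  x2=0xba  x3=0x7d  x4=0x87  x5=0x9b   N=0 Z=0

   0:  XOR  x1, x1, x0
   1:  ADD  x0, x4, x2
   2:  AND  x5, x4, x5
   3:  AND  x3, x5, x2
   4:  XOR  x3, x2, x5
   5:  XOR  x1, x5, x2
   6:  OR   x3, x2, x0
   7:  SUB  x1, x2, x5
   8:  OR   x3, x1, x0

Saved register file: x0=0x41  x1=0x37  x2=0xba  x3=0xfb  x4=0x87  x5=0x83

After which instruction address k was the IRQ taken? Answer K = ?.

K = 7

after  0: x0=0x2c x1=0xea x2=0xba x3=0x7d x4=0x87 x5=0x9b  N=1 Z=0
after  1: x0=0x41 x1=0xea x2=0xba x3=0x7d x4=0x87 x5=0x9b  N=0 Z=0
after  2: x0=0x41 x1=0xea x2=0xba x3=0x7d x4=0x87 x5=0x83  N=1 Z=0
after  3: x0=0x41 x1=0xea x2=0xba x3=0x82 x4=0x87 x5=0x83  N=1 Z=0
after  4: x0=0x41 x1=0xea x2=0xba x3=0x39 x4=0x87 x5=0x83  N=0 Z=0
after  5: x0=0x41 x1=0x39 x2=0xba x3=0x39 x4=0x87 x5=0x83  N=0 Z=0
after  6: x0=0x41 x1=0x39 x2=0xba x3=0xfb x4=0x87 x5=0x83  N=1 Z=0
after  7: x0=0x41 x1=0x37 x2=0xba x3=0xfb x4=0x87 x5=0x83  N=0 Z=0
-- IRQ taken; context saved, return-PC = 8 --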